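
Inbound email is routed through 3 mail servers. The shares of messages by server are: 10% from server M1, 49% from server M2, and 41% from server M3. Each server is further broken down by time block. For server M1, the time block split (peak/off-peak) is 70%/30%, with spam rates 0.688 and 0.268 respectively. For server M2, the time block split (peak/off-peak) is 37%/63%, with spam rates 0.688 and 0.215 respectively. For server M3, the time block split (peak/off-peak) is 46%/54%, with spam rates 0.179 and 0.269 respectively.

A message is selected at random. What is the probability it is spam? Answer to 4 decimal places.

P(S|M1) = 0.7·0.688 + 0.3·0.268 = 0.4816 + 0.0804 = 0.562
P(S|M2) = 0.37·0.688 + 0.63·0.215 = 0.25456 + 0.13545 = 0.39001
P(S|M3) = 0.46·0.179 + 0.54·0.269 = 0.08234 + 0.14526 = 0.2276
Then overall,
P(S) = 0.1·0.562 + 0.49·0.39001 + 0.41·0.2276
      = 0.0562 + 0.1911049 + 0.093316 = 0.3406209

P(S) ≈ 0.3406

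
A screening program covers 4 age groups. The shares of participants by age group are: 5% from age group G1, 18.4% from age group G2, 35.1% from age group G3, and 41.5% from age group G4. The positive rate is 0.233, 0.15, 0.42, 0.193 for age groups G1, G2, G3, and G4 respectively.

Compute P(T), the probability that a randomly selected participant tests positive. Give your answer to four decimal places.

Summing over the partition,
P(T) = P(T|G1)·P(G1) + P(T|G2)·P(G2) + P(T|G3)·P(G3) + P(T|G4)·P(G4)
      = 0.233·0.05 + 0.15·0.184 + 0.42·0.351 + 0.193·0.415
      = 0.01165 + 0.0276 + 0.14742 + 0.080095 = 0.266765

0.2668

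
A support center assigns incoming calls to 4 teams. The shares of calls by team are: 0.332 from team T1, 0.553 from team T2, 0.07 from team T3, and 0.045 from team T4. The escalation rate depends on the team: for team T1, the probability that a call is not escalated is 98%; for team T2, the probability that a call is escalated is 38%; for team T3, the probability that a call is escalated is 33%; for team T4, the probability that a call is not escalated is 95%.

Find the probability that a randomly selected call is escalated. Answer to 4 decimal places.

P(E|T1) = 1 − 0.98 = 0.02.
P(E|T4) = 1 − 0.95 = 0.05.
Summing over the partition,
P(E) = P(E|T1)·P(T1) + P(E|T2)·P(T2) + P(E|T3)·P(T3) + P(E|T4)·P(T4)
      = 0.02·0.332 + 0.38·0.553 + 0.33·0.07 + 0.05·0.045
      = 0.00664 + 0.21014 + 0.0231 + 0.00225 = 0.24213

0.2421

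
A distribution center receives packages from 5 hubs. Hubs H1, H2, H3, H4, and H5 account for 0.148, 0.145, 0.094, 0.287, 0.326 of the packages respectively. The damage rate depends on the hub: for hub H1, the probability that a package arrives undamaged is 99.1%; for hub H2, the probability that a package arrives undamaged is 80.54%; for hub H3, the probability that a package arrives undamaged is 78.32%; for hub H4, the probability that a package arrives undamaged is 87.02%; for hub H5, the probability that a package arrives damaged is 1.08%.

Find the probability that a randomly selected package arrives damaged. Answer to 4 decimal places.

P(D|H1) = 1 − 0.991 = 0.009.
P(D|H2) = 1 − 0.8054 = 0.1946.
P(D|H3) = 1 − 0.7832 = 0.2168.
P(D|H4) = 1 − 0.8702 = 0.1298.
Using total probability over the partition,
P(D) = P(D|H1)·P(H1) + P(D|H2)·P(H2) + P(D|H3)·P(H3) + P(D|H4)·P(H4) + P(D|H5)·P(H5)
      = 0.009·0.148 + 0.1946·0.145 + 0.2168·0.094 + 0.1298·0.287 + 0.0108·0.326
      = 0.001332 + 0.028217 + 0.0203792 + 0.0372526 + 0.0035208 = 0.0907016

0.0907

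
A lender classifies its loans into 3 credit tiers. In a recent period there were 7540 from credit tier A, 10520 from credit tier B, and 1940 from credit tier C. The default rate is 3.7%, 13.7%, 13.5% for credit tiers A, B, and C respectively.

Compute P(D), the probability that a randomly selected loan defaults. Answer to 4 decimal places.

P(D) ≈ 0.0991

Total: 7540 + 10520 + 1940 = 20000.
P(A) = 7540/20000 = 0.377. P(B) = 10520/20000 = 0.526. P(C) = 1940/20000 = 0.097.
P(D) = P(D|A)·P(A) + P(D|B)·P(B) + P(D|C)·P(C)
      = 0.037·0.377 + 0.137·0.526 + 0.135·0.097
      = 0.013949 + 0.072062 + 0.013095 = 0.099106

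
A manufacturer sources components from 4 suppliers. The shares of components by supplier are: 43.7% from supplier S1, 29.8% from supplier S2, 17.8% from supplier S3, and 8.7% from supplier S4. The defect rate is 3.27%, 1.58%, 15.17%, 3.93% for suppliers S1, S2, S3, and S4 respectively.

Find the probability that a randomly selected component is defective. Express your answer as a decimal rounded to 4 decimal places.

Using total probability over the partition,
P(D) = P(D|S1)·P(S1) + P(D|S2)·P(S2) + P(D|S3)·P(S3) + P(D|S4)·P(S4)
      = 0.0327·0.437 + 0.0158·0.298 + 0.1517·0.178 + 0.0393·0.087
      = 0.0142899 + 0.0047084 + 0.0270026 + 0.0034191 = 0.04942

0.0494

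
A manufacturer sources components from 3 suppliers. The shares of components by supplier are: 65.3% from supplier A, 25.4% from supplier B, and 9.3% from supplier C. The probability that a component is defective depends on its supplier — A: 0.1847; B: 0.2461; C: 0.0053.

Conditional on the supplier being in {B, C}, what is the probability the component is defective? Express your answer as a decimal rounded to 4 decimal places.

0.1816

Let S = {B, C}.
P(S) = 0.254 + 0.093 = 0.347.
P(D ∩ S) = 0.2461·0.254 + 0.0053·0.093 = 0.0625094 + 0.0004929 = 0.0630023.
P(D | S) = 0.0630023 / 0.347 = 0.181563…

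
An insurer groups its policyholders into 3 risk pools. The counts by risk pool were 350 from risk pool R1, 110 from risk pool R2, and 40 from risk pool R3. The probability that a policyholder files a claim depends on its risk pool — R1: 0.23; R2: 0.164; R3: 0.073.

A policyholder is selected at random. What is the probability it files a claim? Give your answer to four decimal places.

P(C) ≈ 0.2029

Total: 350 + 110 + 40 = 500.
P(R1) = 350/500 = 0.7. P(R2) = 110/500 = 0.22. P(R3) = 40/500 = 0.08.
P(C) = P(C|R1)·P(R1) + P(C|R2)·P(R2) + P(C|R3)·P(R3)
      = 0.23·0.7 + 0.164·0.22 + 0.073·0.08
      = 0.161 + 0.03608 + 0.00584 = 0.20292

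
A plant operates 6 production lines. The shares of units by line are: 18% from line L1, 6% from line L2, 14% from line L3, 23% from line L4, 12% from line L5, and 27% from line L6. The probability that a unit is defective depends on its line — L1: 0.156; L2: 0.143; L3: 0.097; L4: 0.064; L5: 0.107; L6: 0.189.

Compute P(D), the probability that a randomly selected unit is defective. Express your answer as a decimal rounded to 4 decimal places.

P(D) ≈ 0.1288

Using total probability over the partition,
P(D) = P(D|L1)·P(L1) + P(D|L2)·P(L2) + P(D|L3)·P(L3) + P(D|L4)·P(L4) + P(D|L5)·P(L5) + P(D|L6)·P(L6)
      = 0.156·0.18 + 0.143·0.06 + 0.097·0.14 + 0.064·0.23 + 0.107·0.12 + 0.189·0.27
      = 0.02808 + 0.00858 + 0.01358 + 0.01472 + 0.01284 + 0.05103 = 0.12883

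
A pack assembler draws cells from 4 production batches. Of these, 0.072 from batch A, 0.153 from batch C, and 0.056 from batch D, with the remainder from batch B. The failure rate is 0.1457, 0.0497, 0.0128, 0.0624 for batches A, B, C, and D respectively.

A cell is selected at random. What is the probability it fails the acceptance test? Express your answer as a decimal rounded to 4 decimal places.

P(F) ≈ 0.0517

P(B) = 1 − (0.072 + 0.153 + 0.056) = 0.719.
By the law of total probability,
P(F) = P(F|A)·P(A) + P(F|B)·P(B) + P(F|C)·P(C) + P(F|D)·P(D)
      = 0.1457·0.072 + 0.0497·0.719 + 0.0128·0.153 + 0.0624·0.056
      = 0.0104904 + 0.0357343 + 0.0019584 + 0.0034944 = 0.0516775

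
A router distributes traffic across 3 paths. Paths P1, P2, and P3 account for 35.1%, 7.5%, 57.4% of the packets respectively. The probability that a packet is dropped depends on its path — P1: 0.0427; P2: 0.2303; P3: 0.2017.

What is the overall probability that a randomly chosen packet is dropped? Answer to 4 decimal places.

P(L) = P(L|P1)·P(P1) + P(L|P2)·P(P2) + P(L|P3)·P(P3)
      = 0.0427·0.351 + 0.2303·0.075 + 0.2017·0.574
      = 0.0149877 + 0.0172725 + 0.1157758 = 0.148036

0.1480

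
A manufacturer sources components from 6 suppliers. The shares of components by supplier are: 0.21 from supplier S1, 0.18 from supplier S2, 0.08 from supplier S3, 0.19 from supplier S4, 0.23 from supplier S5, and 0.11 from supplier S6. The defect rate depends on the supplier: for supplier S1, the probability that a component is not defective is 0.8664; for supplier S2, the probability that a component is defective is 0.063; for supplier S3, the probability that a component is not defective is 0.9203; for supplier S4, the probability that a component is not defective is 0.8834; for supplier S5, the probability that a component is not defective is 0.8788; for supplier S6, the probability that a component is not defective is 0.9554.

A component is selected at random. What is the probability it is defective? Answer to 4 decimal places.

0.1007

P(D|S1) = 1 − 0.8664 = 0.1336.
P(D|S3) = 1 − 0.9203 = 0.0797.
P(D|S4) = 1 − 0.8834 = 0.1166.
P(D|S5) = 1 − 0.8788 = 0.1212.
P(D|S6) = 1 − 0.9554 = 0.0446.
Using total probability over the partition,
P(D) = P(D|S1)·P(S1) + P(D|S2)·P(S2) + P(D|S3)·P(S3) + P(D|S4)·P(S4) + P(D|S5)·P(S5) + P(D|S6)·P(S6)
      = 0.1336·0.21 + 0.063·0.18 + 0.0797·0.08 + 0.1166·0.19 + 0.1212·0.23 + 0.0446·0.11
      = 0.028056 + 0.01134 + 0.006376 + 0.022154 + 0.027876 + 0.004906 = 0.100708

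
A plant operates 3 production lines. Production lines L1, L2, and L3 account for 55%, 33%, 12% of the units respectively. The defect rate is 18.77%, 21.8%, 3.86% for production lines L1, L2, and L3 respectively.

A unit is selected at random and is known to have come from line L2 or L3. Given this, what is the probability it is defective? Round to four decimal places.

P(D|S) ≈ 0.1702

Let S = {L2, L3}.
P(S) = 0.33 + 0.12 = 0.45.
P(D ∩ S) = 0.218·0.33 + 0.0386·0.12 = 0.07194 + 0.004632 = 0.076572.
P(D | S) = 0.076572 / 0.45 = 0.170160…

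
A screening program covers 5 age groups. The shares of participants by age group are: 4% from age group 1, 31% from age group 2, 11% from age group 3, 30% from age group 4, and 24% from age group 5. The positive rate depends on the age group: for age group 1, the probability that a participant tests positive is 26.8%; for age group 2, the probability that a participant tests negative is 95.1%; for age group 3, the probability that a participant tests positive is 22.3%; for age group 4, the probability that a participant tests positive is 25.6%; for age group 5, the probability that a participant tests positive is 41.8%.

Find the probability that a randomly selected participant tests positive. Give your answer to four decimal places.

P(T|2) = 1 − 0.951 = 0.049.
Summing over the partition,
P(T) = P(T|1)·P(1) + P(T|2)·P(2) + P(T|3)·P(3) + P(T|4)·P(4) + P(T|5)·P(5)
      = 0.268·0.04 + 0.049·0.31 + 0.223·0.11 + 0.256·0.3 + 0.418·0.24
      = 0.01072 + 0.01519 + 0.02453 + 0.0768 + 0.10032 = 0.22756

0.2276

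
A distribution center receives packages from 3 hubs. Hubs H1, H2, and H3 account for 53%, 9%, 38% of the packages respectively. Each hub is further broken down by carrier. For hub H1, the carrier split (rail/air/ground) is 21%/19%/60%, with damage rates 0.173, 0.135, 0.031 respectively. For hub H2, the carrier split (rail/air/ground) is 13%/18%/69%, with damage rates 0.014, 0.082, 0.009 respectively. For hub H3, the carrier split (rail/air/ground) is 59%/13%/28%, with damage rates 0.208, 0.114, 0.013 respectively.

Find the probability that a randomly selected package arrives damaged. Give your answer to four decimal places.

P(D|H1) = 0.21·0.173 + 0.19·0.135 + 0.6·0.031 = 0.03633 + 0.02565 + 0.0186 = 0.08058
P(D|H2) = 0.13·0.014 + 0.18·0.082 + 0.69·0.009 = 0.00182 + 0.01476 + 0.00621 = 0.02279
P(D|H3) = 0.59·0.208 + 0.13·0.114 + 0.28·0.013 = 0.12272 + 0.01482 + 0.00364 = 0.14118
By total probability over the outer partition,
P(D) = 0.53·0.08058 + 0.09·0.02279 + 0.38·0.14118
      = 0.0427074 + 0.0020511 + 0.0536484 = 0.0984069

P(D) ≈ 0.0984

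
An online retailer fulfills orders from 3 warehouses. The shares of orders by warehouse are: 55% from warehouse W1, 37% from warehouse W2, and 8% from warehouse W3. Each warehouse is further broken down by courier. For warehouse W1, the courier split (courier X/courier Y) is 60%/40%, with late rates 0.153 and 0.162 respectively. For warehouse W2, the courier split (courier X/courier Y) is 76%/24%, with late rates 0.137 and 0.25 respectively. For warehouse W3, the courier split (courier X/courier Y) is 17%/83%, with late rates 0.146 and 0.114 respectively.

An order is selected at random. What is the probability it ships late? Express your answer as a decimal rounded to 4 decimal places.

0.1564

P(L|W1) = 0.6·0.153 + 0.4·0.162 = 0.0918 + 0.0648 = 0.1566
P(L|W2) = 0.76·0.137 + 0.24·0.25 = 0.10412 + 0.06 = 0.16412
P(L|W3) = 0.17·0.146 + 0.83·0.114 = 0.02482 + 0.09462 = 0.11944
Then overall,
P(L) = 0.55·0.1566 + 0.37·0.16412 + 0.08·0.11944
      = 0.08613 + 0.0607244 + 0.0095552 = 0.1564096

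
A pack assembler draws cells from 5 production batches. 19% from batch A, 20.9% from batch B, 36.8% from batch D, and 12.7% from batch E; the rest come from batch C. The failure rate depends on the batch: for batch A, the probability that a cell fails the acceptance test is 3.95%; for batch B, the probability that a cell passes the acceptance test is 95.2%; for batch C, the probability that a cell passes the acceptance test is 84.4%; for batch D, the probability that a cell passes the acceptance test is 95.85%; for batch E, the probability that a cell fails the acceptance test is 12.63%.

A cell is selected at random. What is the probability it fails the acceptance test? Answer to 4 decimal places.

P(C) = 1 − (0.19 + 0.209 + 0.368 + 0.127) = 0.106.
P(F|B) = 1 − 0.952 = 0.048.
P(F|C) = 1 − 0.844 = 0.156.
P(F|D) = 1 − 0.9585 = 0.0415.
P(F) = P(F|A)·P(A) + P(F|B)·P(B) + P(F|C)·P(C) + P(F|D)·P(D) + P(F|E)·P(E)
      = 0.0395·0.19 + 0.048·0.209 + 0.156·0.106 + 0.0415·0.368 + 0.1263·0.127
      = 0.007505 + 0.010032 + 0.016536 + 0.015272 + 0.0160401 = 0.0653851

0.0654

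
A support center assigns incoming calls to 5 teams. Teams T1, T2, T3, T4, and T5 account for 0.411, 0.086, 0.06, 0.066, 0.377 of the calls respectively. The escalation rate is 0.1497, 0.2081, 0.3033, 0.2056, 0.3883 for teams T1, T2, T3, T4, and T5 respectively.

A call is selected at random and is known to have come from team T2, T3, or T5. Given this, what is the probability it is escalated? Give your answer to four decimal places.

Let S = {T2, T3, T5}.
P(S) = 0.086 + 0.06 + 0.377 = 0.523.
P(E ∩ S) = 0.2081·0.086 + 0.3033·0.06 + 0.3883·0.377 = 0.0178966 + 0.018198 + 0.1463891 = 0.1824837.
P(E | S) = 0.1824837 / 0.523 = 0.348917…

0.3489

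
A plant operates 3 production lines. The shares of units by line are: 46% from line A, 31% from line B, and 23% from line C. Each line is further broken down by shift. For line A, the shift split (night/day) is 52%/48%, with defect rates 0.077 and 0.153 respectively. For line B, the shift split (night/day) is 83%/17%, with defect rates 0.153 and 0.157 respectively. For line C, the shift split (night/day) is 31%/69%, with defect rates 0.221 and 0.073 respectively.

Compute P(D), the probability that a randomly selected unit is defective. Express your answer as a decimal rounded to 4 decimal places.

0.1272

P(D|A) = 0.52·0.077 + 0.48·0.153 = 0.04004 + 0.07344 = 0.11348
P(D|B) = 0.83·0.153 + 0.17·0.157 = 0.12699 + 0.02669 = 0.15368
P(D|C) = 0.31·0.221 + 0.69·0.073 = 0.06851 + 0.05037 = 0.11888
Then overall,
P(D) = 0.46·0.11348 + 0.31·0.15368 + 0.23·0.11888
      = 0.0522008 + 0.0476408 + 0.0273424 = 0.127184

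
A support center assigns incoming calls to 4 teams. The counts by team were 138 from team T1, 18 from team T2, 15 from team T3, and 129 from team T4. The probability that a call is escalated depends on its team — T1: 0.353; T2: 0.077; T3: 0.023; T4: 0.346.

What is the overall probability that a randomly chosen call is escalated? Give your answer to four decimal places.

0.3169

Total: 138 + 18 + 15 + 129 = 300.
P(T1) = 138/300 = 0.46. P(T2) = 18/300 = 0.06. P(T3) = 15/300 = 0.05. P(T4) = 129/300 = 0.43.
Summing over the partition,
P(E) = P(E|T1)·P(T1) + P(E|T2)·P(T2) + P(E|T3)·P(T3) + P(E|T4)·P(T4)
      = 0.353·0.46 + 0.077·0.06 + 0.023·0.05 + 0.346·0.43
      = 0.16238 + 0.00462 + 0.00115 + 0.14878 = 0.31693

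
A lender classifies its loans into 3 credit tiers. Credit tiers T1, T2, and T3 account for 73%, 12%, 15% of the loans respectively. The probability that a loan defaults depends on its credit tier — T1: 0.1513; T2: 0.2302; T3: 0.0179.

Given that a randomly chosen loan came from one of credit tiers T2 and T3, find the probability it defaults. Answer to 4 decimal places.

P(D|S) ≈ 0.1123

Let S = {T2, T3}.
P(S) = 0.12 + 0.15 = 0.27.
P(D ∩ S) = 0.2302·0.12 + 0.0179·0.15 = 0.027624 + 0.002685 = 0.030309.
P(D | S) = 0.030309 / 0.27 = 0.112256…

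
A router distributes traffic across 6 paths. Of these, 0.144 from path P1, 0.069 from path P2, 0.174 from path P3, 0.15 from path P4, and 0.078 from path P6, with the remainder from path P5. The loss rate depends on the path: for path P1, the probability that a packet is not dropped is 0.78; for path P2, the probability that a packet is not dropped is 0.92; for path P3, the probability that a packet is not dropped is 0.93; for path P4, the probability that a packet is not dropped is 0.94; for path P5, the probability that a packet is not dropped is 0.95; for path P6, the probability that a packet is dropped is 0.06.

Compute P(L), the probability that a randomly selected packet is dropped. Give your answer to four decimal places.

P(L) ≈ 0.0823

P(P5) = 1 − (0.144 + 0.069 + 0.174 + 0.15 + 0.078) = 0.385.
P(L|P1) = 1 − 0.78 = 0.22.
P(L|P2) = 1 − 0.92 = 0.08.
P(L|P3) = 1 − 0.93 = 0.07.
P(L|P4) = 1 − 0.94 = 0.06.
P(L|P5) = 1 − 0.95 = 0.05.
By the law of total probability,
P(L) = P(L|P1)·P(P1) + P(L|P2)·P(P2) + P(L|P3)·P(P3) + P(L|P4)·P(P4) + P(L|P5)·P(P5) + P(L|P6)·P(P6)
      = 0.22·0.144 + 0.08·0.069 + 0.07·0.174 + 0.06·0.15 + 0.05·0.385 + 0.06·0.078
      = 0.03168 + 0.00552 + 0.01218 + 0.009 + 0.01925 + 0.00468 = 0.08231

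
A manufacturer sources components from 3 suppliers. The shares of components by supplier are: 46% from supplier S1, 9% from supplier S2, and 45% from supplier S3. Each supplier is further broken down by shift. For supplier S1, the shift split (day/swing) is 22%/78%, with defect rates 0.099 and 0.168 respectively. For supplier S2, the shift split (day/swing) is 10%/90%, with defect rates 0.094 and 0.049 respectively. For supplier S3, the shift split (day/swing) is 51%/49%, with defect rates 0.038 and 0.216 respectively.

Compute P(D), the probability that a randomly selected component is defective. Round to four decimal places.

P(D|S1) = 0.22·0.099 + 0.78·0.168 = 0.02178 + 0.13104 = 0.15282
P(D|S2) = 0.1·0.094 + 0.9·0.049 = 0.0094 + 0.0441 = 0.0535
P(D|S3) = 0.51·0.038 + 0.49·0.216 = 0.01938 + 0.10584 = 0.12522
By total probability over the outer partition,
P(D) = 0.46·0.15282 + 0.09·0.0535 + 0.45·0.12522
      = 0.0702972 + 0.004815 + 0.056349 = 0.1314612

P(D) ≈ 0.1315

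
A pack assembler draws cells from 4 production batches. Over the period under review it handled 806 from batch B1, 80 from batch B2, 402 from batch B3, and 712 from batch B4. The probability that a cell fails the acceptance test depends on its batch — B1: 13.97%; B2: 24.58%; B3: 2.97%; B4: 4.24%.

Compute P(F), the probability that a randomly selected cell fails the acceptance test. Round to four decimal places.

P(F) ≈ 0.0872

Total: 806 + 80 + 402 + 712 = 2000.
P(B1) = 806/2000 = 0.403. P(B2) = 80/2000 = 0.04. P(B3) = 402/2000 = 0.201. P(B4) = 712/2000 = 0.356.
P(F) = P(F|B1)·P(B1) + P(F|B2)·P(B2) + P(F|B3)·P(B3) + P(F|B4)·P(B4)
      = 0.1397·0.403 + 0.2458·0.04 + 0.0297·0.201 + 0.0424·0.356
      = 0.0562991 + 0.009832 + 0.0059697 + 0.0150944 = 0.0871952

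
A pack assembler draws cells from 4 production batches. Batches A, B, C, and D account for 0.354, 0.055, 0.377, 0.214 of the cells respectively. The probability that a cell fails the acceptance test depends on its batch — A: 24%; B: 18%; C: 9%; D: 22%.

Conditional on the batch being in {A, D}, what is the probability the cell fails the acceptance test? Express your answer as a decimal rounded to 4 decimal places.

Let S = {A, D}.
P(S) = 0.354 + 0.214 = 0.568.
P(F ∩ S) = 0.24·0.354 + 0.22·0.214 = 0.08496 + 0.04708 = 0.13204.
P(F | S) = 0.13204 / 0.568 = 0.232465…

P(F|S) ≈ 0.2325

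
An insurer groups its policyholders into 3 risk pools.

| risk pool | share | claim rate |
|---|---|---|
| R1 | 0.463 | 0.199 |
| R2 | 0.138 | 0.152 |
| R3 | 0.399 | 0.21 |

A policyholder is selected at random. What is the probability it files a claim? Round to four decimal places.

P(C) = P(C|R1)·P(R1) + P(C|R2)·P(R2) + P(C|R3)·P(R3)
      = 0.199·0.463 + 0.152·0.138 + 0.21·0.399
      = 0.092137 + 0.020976 + 0.08379 = 0.196903

0.1969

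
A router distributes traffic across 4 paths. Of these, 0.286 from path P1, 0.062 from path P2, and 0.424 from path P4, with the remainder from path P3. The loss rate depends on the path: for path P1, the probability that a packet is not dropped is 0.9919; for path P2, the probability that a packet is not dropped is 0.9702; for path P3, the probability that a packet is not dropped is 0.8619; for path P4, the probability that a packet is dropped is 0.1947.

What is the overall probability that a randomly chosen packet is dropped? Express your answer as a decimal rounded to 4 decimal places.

0.1182

P(P3) = 1 − (0.286 + 0.062 + 0.424) = 0.228.
P(L|P1) = 1 − 0.9919 = 0.0081.
P(L|P2) = 1 − 0.9702 = 0.0298.
P(L|P3) = 1 − 0.8619 = 0.1381.
P(L) = P(L|P1)·P(P1) + P(L|P2)·P(P2) + P(L|P3)·P(P3) + P(L|P4)·P(P4)
      = 0.0081·0.286 + 0.0298·0.062 + 0.1381·0.228 + 0.1947·0.424
      = 0.0023166 + 0.0018476 + 0.0314868 + 0.0825528 = 0.1182038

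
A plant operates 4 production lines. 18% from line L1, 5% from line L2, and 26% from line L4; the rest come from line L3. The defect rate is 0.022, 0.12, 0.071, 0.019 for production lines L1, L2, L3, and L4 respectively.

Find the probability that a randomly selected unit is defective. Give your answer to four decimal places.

P(L3) = 1 − (0.18 + 0.05 + 0.26) = 0.51.
P(D) = P(D|L1)·P(L1) + P(D|L2)·P(L2) + P(D|L3)·P(L3) + P(D|L4)·P(L4)
      = 0.022·0.18 + 0.12·0.05 + 0.071·0.51 + 0.019·0.26
      = 0.00396 + 0.006 + 0.03621 + 0.00494 = 0.05111

P(D) ≈ 0.0511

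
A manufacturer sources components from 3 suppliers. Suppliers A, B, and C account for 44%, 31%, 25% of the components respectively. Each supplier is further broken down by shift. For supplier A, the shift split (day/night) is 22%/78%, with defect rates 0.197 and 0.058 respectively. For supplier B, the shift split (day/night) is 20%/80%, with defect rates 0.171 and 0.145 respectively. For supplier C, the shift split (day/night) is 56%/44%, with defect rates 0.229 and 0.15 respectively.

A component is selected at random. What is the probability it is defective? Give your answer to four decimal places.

P(D|A) = 0.22·0.197 + 0.78·0.058 = 0.04334 + 0.04524 = 0.08858
P(D|B) = 0.2·0.171 + 0.8·0.145 = 0.0342 + 0.116 = 0.1502
P(D|C) = 0.56·0.229 + 0.44·0.15 = 0.12824 + 0.066 = 0.19424
Then overall,
P(D) = 0.44·0.08858 + 0.31·0.1502 + 0.25·0.19424
      = 0.0389752 + 0.046562 + 0.04856 = 0.1340972

0.1341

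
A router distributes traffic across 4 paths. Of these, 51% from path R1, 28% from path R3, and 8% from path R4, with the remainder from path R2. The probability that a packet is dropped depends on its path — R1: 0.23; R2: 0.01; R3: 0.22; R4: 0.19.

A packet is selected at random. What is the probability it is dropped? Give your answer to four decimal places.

P(R2) = 1 − (0.51 + 0.28 + 0.08) = 0.13.
P(L) = P(L|R1)·P(R1) + P(L|R2)·P(R2) + P(L|R3)·P(R3) + P(L|R4)·P(R4)
      = 0.23·0.51 + 0.01·0.13 + 0.22·0.28 + 0.19·0.08
      = 0.1173 + 0.0013 + 0.0616 + 0.0152 = 0.1954

P(L) ≈ 0.1954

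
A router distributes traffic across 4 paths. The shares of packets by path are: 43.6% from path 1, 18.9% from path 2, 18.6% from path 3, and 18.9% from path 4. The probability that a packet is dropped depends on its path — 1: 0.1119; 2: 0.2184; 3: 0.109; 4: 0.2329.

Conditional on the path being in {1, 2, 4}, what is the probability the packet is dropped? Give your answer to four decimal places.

P(L|S) ≈ 0.1647

Let S = {1, 2, 4}.
P(S) = 0.436 + 0.189 + 0.189 = 0.814.
P(L ∩ S) = 0.1119·0.436 + 0.2184·0.189 + 0.2329·0.189 = 0.0487884 + 0.0412776 + 0.0440181 = 0.1340841.
P(L | S) = 0.1340841 / 0.814 = 0.164722…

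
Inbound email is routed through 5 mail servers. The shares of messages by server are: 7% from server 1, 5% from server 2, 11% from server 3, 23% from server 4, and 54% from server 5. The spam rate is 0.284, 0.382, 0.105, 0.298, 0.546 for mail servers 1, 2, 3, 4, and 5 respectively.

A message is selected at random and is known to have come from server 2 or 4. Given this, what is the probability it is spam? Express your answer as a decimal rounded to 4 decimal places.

Let J = {2, 4}.
P(J) = 0.05 + 0.23 = 0.28.
P(S ∩ J) = 0.382·0.05 + 0.298·0.23 = 0.0191 + 0.06854 = 0.08764.
P(S | J) = 0.08764 / 0.28 = 0.313000…

P(S|J) ≈ 0.3130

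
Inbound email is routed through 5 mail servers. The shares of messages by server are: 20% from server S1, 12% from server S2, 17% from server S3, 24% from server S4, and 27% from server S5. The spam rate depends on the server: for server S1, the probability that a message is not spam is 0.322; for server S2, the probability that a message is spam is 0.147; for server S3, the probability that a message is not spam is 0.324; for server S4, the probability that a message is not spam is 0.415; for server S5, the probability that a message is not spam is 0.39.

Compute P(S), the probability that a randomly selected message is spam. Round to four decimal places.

P(S|S1) = 1 − 0.322 = 0.678.
P(S|S3) = 1 − 0.324 = 0.676.
P(S|S4) = 1 − 0.415 = 0.585.
P(S|S5) = 1 − 0.39 = 0.61.
Summing over the partition,
P(S) = P(S|S1)·P(S1) + P(S|S2)·P(S2) + P(S|S3)·P(S3) + P(S|S4)·P(S4) + P(S|S5)·P(S5)
      = 0.678·0.2 + 0.147·0.12 + 0.676·0.17 + 0.585·0.24 + 0.61·0.27
      = 0.1356 + 0.01764 + 0.11492 + 0.1404 + 0.1647 = 0.57326

P(S) ≈ 0.5733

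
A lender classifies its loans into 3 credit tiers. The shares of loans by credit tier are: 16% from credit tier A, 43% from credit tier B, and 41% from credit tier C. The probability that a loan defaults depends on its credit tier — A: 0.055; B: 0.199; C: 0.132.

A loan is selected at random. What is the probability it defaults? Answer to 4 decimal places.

P(D) ≈ 0.1485

Using total probability over the partition,
P(D) = P(D|A)·P(A) + P(D|B)·P(B) + P(D|C)·P(C)
      = 0.055·0.16 + 0.199·0.43 + 0.132·0.41
      = 0.0088 + 0.08557 + 0.05412 = 0.14849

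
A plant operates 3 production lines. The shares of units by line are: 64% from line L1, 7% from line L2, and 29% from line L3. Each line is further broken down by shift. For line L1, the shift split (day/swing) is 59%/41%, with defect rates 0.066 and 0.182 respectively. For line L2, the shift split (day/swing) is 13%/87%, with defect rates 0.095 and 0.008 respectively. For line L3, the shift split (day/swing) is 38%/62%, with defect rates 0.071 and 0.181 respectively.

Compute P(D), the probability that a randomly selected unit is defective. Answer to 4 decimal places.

P(D|L1) = 0.59·0.066 + 0.41·0.182 = 0.03894 + 0.07462 = 0.11356
P(D|L2) = 0.13·0.095 + 0.87·0.008 = 0.01235 + 0.00696 = 0.01931
P(D|L3) = 0.38·0.071 + 0.62·0.181 = 0.02698 + 0.11222 = 0.1392
Then overall,
P(D) = 0.64·0.11356 + 0.07·0.01931 + 0.29·0.1392
      = 0.0726784 + 0.0013517 + 0.040368 = 0.1143981

P(D) ≈ 0.1144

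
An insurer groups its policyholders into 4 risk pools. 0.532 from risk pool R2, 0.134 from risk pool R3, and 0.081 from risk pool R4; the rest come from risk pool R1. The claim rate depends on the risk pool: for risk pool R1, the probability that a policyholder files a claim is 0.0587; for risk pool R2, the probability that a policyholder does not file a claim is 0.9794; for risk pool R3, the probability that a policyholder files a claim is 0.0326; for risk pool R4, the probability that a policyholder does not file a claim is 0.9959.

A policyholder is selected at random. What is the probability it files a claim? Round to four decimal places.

P(C) ≈ 0.0305

P(R1) = 1 − (0.532 + 0.134 + 0.081) = 0.253.
P(C|R2) = 1 − 0.9794 = 0.0206.
P(C|R4) = 1 − 0.9959 = 0.0041.
P(C) = P(C|R1)·P(R1) + P(C|R2)·P(R2) + P(C|R3)·P(R3) + P(C|R4)·P(R4)
      = 0.0587·0.253 + 0.0206·0.532 + 0.0326·0.134 + 0.0041·0.081
      = 0.0148511 + 0.0109592 + 0.0043684 + 0.0003321 = 0.0305108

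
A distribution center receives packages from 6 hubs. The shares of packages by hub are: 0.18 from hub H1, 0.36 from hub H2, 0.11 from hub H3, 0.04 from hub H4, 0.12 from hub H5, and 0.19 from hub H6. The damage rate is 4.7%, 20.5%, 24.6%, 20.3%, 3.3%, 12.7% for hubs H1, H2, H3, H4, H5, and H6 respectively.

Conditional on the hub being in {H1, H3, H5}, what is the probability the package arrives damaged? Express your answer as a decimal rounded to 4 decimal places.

0.0963

Let S = {H1, H3, H5}.
P(S) = 0.18 + 0.11 + 0.12 = 0.41.
P(D ∩ S) = 0.047·0.18 + 0.246·0.11 + 0.033·0.12 = 0.00846 + 0.02706 + 0.00396 = 0.03948.
P(D | S) = 0.03948 / 0.41 = 0.096293…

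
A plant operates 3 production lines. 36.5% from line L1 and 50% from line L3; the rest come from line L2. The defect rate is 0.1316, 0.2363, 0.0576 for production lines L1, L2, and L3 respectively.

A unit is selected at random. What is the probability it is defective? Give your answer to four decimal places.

P(L2) = 1 − (0.365 + 0.5) = 0.135.
P(D) = P(D|L1)·P(L1) + P(D|L2)·P(L2) + P(D|L3)·P(L3)
      = 0.1316·0.365 + 0.2363·0.135 + 0.0576·0.5
      = 0.048034 + 0.0319005 + 0.0288 = 0.1087345

P(D) ≈ 0.1087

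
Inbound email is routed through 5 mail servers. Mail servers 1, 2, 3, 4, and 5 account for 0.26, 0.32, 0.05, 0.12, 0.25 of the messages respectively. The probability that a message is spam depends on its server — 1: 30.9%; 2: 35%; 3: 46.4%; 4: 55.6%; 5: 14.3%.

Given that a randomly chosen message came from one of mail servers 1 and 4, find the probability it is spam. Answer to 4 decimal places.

P(S|J) ≈ 0.3870

Let J = {1, 4}.
P(J) = 0.26 + 0.12 = 0.38.
P(S ∩ J) = 0.309·0.26 + 0.556·0.12 = 0.08034 + 0.06672 = 0.14706.
P(S | J) = 0.14706 / 0.38 = 0.387000…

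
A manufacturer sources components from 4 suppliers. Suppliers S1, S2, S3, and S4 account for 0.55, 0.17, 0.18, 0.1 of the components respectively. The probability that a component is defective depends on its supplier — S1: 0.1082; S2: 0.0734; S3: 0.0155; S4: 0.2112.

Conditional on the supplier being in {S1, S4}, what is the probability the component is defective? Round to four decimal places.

Let S = {S1, S4}.
P(S) = 0.55 + 0.1 = 0.65.
P(D ∩ S) = 0.1082·0.55 + 0.2112·0.1 = 0.05951 + 0.02112 = 0.08063.
P(D | S) = 0.08063 / 0.65 = 0.124046…

P(D|S) ≈ 0.1240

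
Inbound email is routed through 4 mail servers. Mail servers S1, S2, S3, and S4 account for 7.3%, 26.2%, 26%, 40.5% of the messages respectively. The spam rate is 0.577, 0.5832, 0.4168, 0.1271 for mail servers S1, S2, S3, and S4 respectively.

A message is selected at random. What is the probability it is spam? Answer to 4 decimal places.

P(S) ≈ 0.3548

By the law of total probability,
P(S) = P(S|S1)·P(S1) + P(S|S2)·P(S2) + P(S|S3)·P(S3) + P(S|S4)·P(S4)
      = 0.577·0.073 + 0.5832·0.262 + 0.4168·0.26 + 0.1271·0.405
      = 0.042121 + 0.1527984 + 0.108368 + 0.0514755 = 0.3547629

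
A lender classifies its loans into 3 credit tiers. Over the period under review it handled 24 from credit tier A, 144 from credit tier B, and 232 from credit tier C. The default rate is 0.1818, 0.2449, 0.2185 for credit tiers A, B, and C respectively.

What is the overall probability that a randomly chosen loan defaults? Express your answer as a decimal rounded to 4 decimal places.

Total: 24 + 144 + 232 = 400.
P(A) = 24/400 = 0.06. P(B) = 144/400 = 0.36. P(C) = 232/400 = 0.58.
P(D) = P(D|A)·P(A) + P(D|B)·P(B) + P(D|C)·P(C)
      = 0.1818·0.06 + 0.2449·0.36 + 0.2185·0.58
      = 0.010908 + 0.088164 + 0.12673 = 0.225802

P(D) ≈ 0.2258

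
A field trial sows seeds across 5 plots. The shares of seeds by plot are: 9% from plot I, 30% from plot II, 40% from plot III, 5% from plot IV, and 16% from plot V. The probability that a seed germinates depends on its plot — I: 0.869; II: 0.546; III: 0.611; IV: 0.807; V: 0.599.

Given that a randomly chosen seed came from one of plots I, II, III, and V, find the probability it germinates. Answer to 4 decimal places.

Let S = {I, II, III, V}.
P(S) = 0.09 + 0.3 + 0.4 + 0.16 = 0.95.
P(G ∩ S) = 0.869·0.09 + 0.546·0.3 + 0.611·0.4 + 0.599·0.16 = 0.07821 + 0.1638 + 0.2444 + 0.09584 = 0.58225.
P(G | S) = 0.58225 / 0.95 = 0.612895…

P(G|S) ≈ 0.6129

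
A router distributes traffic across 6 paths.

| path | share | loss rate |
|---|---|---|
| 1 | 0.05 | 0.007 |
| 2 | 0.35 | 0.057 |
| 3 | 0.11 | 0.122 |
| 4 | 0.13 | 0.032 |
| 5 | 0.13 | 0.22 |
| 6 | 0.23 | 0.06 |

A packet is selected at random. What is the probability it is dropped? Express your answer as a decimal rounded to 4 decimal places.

0.0803

Summing over the partition,
P(L) = P(L|1)·P(1) + P(L|2)·P(2) + P(L|3)·P(3) + P(L|4)·P(4) + P(L|5)·P(5) + P(L|6)·P(6)
      = 0.007·0.05 + 0.057·0.35 + 0.122·0.11 + 0.032·0.13 + 0.22·0.13 + 0.06·0.23
      = 0.00035 + 0.01995 + 0.01342 + 0.00416 + 0.0286 + 0.0138 = 0.08028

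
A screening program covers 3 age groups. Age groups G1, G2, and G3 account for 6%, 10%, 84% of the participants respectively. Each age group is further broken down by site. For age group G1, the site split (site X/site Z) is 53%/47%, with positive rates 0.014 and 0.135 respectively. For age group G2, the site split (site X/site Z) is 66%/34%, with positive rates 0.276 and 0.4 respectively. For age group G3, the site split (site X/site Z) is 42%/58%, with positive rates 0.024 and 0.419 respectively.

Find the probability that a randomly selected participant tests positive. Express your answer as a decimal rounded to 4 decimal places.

P(T|G1) = 0.53·0.014 + 0.47·0.135 = 0.00742 + 0.06345 = 0.07087
P(T|G2) = 0.66·0.276 + 0.34·0.4 = 0.18216 + 0.136 = 0.31816
P(T|G3) = 0.42·0.024 + 0.58·0.419 = 0.01008 + 0.24302 = 0.2531
By total probability over the outer partition,
P(T) = 0.06·0.07087 + 0.1·0.31816 + 0.84·0.2531
      = 0.0042522 + 0.031816 + 0.212604 = 0.2486722

0.2487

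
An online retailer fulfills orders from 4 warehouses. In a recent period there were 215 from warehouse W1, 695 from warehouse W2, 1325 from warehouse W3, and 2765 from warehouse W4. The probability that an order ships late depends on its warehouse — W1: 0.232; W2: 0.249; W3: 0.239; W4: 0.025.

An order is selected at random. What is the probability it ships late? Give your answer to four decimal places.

Total: 215 + 695 + 1325 + 2765 = 5000.
P(W1) = 215/5000 = 0.043. P(W2) = 695/5000 = 0.139. P(W3) = 1325/5000 = 0.265. P(W4) = 2765/5000 = 0.553.
P(L) = P(L|W1)·P(W1) + P(L|W2)·P(W2) + P(L|W3)·P(W3) + P(L|W4)·P(W4)
      = 0.232·0.043 + 0.249·0.139 + 0.239·0.265 + 0.025·0.553
      = 0.009976 + 0.034611 + 0.063335 + 0.013825 = 0.121747

P(L) ≈ 0.1217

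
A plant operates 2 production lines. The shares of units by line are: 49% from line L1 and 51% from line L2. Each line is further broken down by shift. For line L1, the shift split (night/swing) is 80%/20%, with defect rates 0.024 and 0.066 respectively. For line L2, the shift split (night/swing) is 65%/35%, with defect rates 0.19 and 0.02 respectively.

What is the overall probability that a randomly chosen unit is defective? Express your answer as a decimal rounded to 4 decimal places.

P(D) ≈ 0.0824

P(D|L1) = 0.8·0.024 + 0.2·0.066 = 0.0192 + 0.0132 = 0.0324
P(D|L2) = 0.65·0.19 + 0.35·0.02 = 0.1235 + 0.007 = 0.1305
By total probability over the outer partition,
P(D) = 0.49·0.0324 + 0.51·0.1305
      = 0.015876 + 0.066555 = 0.082431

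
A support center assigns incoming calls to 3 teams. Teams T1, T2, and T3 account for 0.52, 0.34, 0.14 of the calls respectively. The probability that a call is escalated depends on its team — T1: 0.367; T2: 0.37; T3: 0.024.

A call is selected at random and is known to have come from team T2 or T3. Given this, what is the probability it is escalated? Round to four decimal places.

0.2691

Let S = {T2, T3}.
P(S) = 0.34 + 0.14 = 0.48.
P(E ∩ S) = 0.37·0.34 + 0.024·0.14 = 0.1258 + 0.00336 = 0.12916.
P(E | S) = 0.12916 / 0.48 = 0.269083…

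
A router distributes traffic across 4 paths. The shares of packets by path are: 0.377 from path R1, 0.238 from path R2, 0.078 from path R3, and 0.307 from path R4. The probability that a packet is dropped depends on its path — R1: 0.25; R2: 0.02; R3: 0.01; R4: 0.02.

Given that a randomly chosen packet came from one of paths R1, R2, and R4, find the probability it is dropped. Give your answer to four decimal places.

0.1140

Let S = {R1, R2, R4}.
P(S) = 0.377 + 0.238 + 0.307 = 0.922.
P(L ∩ S) = 0.25·0.377 + 0.02·0.238 + 0.02·0.307 = 0.09425 + 0.00476 + 0.00614 = 0.10515.
P(L | S) = 0.10515 / 0.922 = 0.114046…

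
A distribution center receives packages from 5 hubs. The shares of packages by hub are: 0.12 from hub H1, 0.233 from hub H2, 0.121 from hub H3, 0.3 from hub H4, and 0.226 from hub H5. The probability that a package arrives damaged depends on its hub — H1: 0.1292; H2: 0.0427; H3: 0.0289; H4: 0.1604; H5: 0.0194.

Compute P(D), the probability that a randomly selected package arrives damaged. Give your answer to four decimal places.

0.0815

P(D) = P(D|H1)·P(H1) + P(D|H2)·P(H2) + P(D|H3)·P(H3) + P(D|H4)·P(H4) + P(D|H5)·P(H5)
      = 0.1292·0.12 + 0.0427·0.233 + 0.0289·0.121 + 0.1604·0.3 + 0.0194·0.226
      = 0.015504 + 0.0099491 + 0.0034969 + 0.04812 + 0.0043844 = 0.0814544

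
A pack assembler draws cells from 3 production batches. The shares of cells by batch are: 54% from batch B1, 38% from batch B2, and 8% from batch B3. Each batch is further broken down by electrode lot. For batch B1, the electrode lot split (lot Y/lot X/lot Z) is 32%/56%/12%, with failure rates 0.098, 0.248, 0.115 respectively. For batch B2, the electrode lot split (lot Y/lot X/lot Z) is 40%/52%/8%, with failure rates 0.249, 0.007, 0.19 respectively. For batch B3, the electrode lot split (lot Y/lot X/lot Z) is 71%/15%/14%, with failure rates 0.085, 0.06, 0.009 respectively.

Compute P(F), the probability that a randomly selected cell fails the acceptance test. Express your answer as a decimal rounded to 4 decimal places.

P(F|B1) = 0.32·0.098 + 0.56·0.248 + 0.12·0.115 = 0.03136 + 0.13888 + 0.0138 = 0.18404
P(F|B2) = 0.4·0.249 + 0.52·0.007 + 0.08·0.19 = 0.0996 + 0.00364 + 0.0152 = 0.11844
P(F|B3) = 0.71·0.085 + 0.15·0.06 + 0.14·0.009 = 0.06035 + 0.009 + 0.00126 = 0.07061
Then overall,
P(F) = 0.54·0.18404 + 0.38·0.11844 + 0.08·0.07061
      = 0.0993816 + 0.0450072 + 0.0056488 = 0.1500376

P(F) ≈ 0.1500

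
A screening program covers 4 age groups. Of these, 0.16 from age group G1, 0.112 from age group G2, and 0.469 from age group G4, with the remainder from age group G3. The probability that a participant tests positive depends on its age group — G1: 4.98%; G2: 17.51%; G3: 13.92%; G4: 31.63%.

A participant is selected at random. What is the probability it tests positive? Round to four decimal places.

P(G3) = 1 − (0.16 + 0.112 + 0.469) = 0.259.
P(T) = P(T|G1)·P(G1) + P(T|G2)·P(G2) + P(T|G3)·P(G3) + P(T|G4)·P(G4)
      = 0.0498·0.16 + 0.1751·0.112 + 0.1392·0.259 + 0.3163·0.469
      = 0.007968 + 0.0196112 + 0.0360528 + 0.1483447 = 0.2119767

0.2120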